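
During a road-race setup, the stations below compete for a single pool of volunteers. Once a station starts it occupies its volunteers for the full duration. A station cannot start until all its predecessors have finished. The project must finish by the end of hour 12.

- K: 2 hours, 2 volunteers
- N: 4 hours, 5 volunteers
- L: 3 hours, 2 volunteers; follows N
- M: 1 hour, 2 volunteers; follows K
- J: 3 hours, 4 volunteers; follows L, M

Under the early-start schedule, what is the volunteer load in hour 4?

At early start, hour 4 has: N.
Demand: 5 = 5.

5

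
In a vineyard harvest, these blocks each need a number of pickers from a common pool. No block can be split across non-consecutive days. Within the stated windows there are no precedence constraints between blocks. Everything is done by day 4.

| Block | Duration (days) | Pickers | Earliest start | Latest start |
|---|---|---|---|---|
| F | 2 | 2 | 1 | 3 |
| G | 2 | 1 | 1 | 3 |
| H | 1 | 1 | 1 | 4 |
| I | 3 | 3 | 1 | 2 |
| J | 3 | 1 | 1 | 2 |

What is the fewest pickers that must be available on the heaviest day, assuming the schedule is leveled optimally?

6

Early-start (F@1, G@1, H@1, I@1, J@1) gives peak 8: d1:8  d2:7  d3:4  d4:0.
Shift G→3, J→2.
Schedule F@1, G@3, H@1, I@1, J@2: d1:6  d2:6  d3:5  d4:2 — peak 6.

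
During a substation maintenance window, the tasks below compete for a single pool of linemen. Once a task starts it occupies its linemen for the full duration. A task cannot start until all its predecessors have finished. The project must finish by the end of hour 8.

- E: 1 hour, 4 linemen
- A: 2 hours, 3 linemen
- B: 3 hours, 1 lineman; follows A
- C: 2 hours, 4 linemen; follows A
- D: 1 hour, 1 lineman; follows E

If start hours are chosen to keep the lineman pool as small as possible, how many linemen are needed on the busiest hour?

4

Early-start (E@1, A@1, B@3, C@3, D@2) gives peak 7: h1:7  h2:4  h3:5  h4:5  h5:1  h6:0  h7:0  h8:0.
Shift A→2, B→4, C→7.
Schedule E@1, A@2, B@4, C@7, D@2: h1:4  h2:4  h3:3  h4:1  h5:1  h6:1  h7:4  h8:4 — peak 4.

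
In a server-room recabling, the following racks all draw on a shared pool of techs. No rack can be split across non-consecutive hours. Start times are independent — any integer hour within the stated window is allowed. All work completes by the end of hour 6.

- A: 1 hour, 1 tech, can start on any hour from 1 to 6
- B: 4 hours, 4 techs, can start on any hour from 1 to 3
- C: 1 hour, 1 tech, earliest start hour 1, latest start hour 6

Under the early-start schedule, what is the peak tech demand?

6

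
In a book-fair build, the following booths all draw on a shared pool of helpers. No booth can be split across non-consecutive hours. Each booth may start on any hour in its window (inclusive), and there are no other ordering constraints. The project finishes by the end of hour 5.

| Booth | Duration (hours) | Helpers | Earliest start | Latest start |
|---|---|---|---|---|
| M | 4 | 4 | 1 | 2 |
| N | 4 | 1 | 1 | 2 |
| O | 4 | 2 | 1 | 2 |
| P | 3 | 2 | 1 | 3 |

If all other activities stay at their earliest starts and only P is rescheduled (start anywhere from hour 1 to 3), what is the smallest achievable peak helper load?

P@1: h1:9  h2:9  h3:9  h4:7  h5:0 → peak 9
P@2: h1:7  h2:9  h3:9  h4:9  h5:0 → peak 9
P@3: h1:7  h2:7  h3:9  h4:9  h5:2 → peak 9
Best is P@1, peak 9.

9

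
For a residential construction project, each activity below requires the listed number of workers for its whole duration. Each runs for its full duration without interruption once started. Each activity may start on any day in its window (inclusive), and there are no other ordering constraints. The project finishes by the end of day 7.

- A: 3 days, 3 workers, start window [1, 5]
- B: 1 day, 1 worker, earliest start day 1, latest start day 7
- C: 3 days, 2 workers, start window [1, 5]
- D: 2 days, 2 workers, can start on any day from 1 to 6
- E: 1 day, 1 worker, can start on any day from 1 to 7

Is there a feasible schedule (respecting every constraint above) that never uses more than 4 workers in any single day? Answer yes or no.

yes

Schedule A@1, B@1, C@4, D@4, E@2: d1:4  d2:4  d3:3  d4:4  d5:4  d6:2  d7:0 — peak 4 ≤ 4.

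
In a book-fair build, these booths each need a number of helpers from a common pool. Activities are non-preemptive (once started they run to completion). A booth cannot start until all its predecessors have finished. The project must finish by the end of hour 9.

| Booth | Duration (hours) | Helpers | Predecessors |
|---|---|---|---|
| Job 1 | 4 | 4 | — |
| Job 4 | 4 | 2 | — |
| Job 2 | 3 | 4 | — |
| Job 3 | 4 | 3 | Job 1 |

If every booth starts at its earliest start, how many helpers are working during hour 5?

3

At early start, hour 5 has: Job 3.
Demand: 3 = 3.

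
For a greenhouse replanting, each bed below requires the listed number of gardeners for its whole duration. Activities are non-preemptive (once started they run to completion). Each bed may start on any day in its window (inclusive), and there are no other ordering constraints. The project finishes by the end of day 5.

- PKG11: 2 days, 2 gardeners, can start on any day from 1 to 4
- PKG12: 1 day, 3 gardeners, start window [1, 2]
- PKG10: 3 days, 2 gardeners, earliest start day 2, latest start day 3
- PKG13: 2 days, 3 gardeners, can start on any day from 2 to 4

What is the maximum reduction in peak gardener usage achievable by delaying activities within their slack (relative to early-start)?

Early-start peak: d1:5  d2:7  d3:5  d4:2  d5:0 ⇒ 7.
Leveled (PKG11@1, PKG12@1, PKG10@2, PKG13@3): d1:5  d2:4  d3:5  d4:5  d5:0 ⇒ 5.
Reduction 7 − 5 = 2.

2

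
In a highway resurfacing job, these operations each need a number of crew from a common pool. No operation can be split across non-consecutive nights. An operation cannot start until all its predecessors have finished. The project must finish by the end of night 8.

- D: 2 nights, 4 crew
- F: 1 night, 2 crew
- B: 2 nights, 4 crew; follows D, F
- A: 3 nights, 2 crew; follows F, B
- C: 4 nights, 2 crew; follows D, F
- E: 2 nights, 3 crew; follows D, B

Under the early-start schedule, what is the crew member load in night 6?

At early start, night 6 has: A, C, E.
Demand: 2 + 2 + 3 = 7.

7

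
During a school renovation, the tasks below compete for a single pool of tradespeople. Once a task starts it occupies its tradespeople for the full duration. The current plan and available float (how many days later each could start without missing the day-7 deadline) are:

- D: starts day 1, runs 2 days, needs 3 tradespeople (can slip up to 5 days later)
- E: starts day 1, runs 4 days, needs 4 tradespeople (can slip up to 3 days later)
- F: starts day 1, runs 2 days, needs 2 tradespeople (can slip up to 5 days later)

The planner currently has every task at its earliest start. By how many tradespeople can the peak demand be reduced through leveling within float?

Early-start peak: d1:9  d2:9  d3:4  d4:4  d5:0  d6:0  d7:0 ⇒ 9.
Leveled (D@1, E@3, F@1): d1:5  d2:5  d3:4  d4:4  d5:4  d6:4  d7:0 ⇒ 5.
Reduction 9 − 5 = 4.

4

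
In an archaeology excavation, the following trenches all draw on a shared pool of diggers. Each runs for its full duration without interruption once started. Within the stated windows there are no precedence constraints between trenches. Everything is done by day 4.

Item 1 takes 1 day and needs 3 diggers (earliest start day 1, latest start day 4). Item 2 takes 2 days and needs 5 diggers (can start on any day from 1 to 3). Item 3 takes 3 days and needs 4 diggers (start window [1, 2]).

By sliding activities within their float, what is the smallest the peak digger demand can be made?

9

Early-start (Item 1@1, Item 2@1, Item 3@1) gives peak 12: d1:12  d2:9  d3:4  d4:0.
Shift Item 3→2.
Schedule Item 1@1, Item 2@1, Item 3@2: d1:8  d2:9  d3:4  d4:4 — peak 9.
No arrangement of the 24 feasible schedules does better.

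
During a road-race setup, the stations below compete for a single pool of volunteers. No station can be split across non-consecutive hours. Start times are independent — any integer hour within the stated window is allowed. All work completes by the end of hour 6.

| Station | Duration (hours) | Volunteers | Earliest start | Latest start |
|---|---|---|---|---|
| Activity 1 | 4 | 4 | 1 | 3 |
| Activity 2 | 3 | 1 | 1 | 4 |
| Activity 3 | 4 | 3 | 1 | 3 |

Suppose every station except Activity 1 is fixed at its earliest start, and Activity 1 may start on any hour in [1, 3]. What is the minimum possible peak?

8

Activity 1@1: h1:8  h2:8  h3:8  h4:7  h5:0  h6:0 → peak 8
Activity 1@2: h1:4  h2:8  h3:8  h4:7  h5:4  h6:0 → peak 8
Activity 1@3: h1:4  h2:4  h3:8  h4:7  h5:4  h6:4 → peak 8
Best is Activity 1@1, peak 8.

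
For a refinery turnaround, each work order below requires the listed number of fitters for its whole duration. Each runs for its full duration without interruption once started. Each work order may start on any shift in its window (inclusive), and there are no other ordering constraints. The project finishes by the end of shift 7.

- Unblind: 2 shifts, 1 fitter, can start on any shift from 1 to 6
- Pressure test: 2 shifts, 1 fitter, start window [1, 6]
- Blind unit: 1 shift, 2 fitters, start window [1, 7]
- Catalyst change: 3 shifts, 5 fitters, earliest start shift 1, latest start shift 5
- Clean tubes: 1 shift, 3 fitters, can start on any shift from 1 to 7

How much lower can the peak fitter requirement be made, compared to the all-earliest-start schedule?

7

Early-start peak: s1:12  s2:7  s3:5  s4:0  s5:0  s6:0  s7:0 ⇒ 12.
Leveled (Unblind@1, Pressure test@1, Blind unit@1, Catalyst change@3, Clean tubes@2): s1:4  s2:5  s3:5  s4:5  s5:5  s6:0  s7:0 ⇒ 5.
Reduction 12 − 5 = 7.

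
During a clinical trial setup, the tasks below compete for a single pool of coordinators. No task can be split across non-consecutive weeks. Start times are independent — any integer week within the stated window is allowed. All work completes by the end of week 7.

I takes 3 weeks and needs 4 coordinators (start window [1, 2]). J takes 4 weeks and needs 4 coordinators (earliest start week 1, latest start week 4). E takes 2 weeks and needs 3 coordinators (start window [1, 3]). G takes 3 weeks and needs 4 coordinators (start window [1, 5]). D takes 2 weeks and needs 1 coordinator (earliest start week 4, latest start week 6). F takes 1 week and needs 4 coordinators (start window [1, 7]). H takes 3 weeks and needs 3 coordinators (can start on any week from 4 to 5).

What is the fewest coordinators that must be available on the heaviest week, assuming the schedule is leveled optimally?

Early-start (I@1, J@1, E@1, G@1, D@4, F@1, H@4) gives peak 19: w1:19  w2:15  w3:12  w4:8  w5:4  w6:3  w7:0.
Shift G→4, F→6, H→5.
Schedule I@1, J@1, E@1, G@4, D@4, F@6, H@5: w1:11  w2:11  w3:8  w4:9  w5:8  w6:11  w7:3 — peak 11.

11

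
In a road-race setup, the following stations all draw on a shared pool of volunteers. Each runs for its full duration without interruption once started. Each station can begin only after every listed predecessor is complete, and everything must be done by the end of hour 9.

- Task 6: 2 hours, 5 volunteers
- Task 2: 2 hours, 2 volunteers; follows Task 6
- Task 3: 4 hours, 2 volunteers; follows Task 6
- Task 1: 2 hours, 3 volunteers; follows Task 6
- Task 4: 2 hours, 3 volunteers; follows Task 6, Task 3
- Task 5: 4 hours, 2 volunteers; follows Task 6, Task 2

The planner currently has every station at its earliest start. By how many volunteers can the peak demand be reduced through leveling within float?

Early-start peak: h1:5  h2:5  h3:7  h4:7  h5:4  h6:4  h7:5  h8:5  h9:0 ⇒ 7.
Leveled (Task 6@1, Task 2@3, Task 3@3, Task 1@3, Task 4@7, Task 5@5): h1:5  h2:5  h3:7  h4:7  h5:4  h6:4  h7:5  h8:5  h9:0 ⇒ 7.
Reduction 7 − 7 = 0.

0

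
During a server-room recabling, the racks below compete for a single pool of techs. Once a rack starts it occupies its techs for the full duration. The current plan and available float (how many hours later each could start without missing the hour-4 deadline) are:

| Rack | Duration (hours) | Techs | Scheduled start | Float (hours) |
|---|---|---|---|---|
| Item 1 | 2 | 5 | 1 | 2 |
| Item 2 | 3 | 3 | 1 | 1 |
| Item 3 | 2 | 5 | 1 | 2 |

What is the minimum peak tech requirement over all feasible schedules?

8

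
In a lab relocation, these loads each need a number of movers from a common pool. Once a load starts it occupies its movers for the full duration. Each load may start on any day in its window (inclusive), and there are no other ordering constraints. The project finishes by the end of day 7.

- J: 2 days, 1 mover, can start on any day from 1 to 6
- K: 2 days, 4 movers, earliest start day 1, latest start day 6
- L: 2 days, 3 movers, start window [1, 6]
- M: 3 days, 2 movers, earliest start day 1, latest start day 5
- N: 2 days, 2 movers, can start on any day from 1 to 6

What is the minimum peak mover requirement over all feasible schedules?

Early-start (J@1, K@1, L@1, M@1, N@1) gives peak 12: d1:12  d2:12  d3:2  d4:0  d5:0  d6:0  d7:0.
Shift K→3, M→5, N→5.
Schedule J@1, K@3, L@1, M@5, N@5: d1:4  d2:4  d3:4  d4:4  d5:4  d6:4  d7:2 — peak 4.
Total mover-days = 26 over 7 days ⇒ peak ≥ ⌈26/7⌉ = 4, so 4 is optimal.

4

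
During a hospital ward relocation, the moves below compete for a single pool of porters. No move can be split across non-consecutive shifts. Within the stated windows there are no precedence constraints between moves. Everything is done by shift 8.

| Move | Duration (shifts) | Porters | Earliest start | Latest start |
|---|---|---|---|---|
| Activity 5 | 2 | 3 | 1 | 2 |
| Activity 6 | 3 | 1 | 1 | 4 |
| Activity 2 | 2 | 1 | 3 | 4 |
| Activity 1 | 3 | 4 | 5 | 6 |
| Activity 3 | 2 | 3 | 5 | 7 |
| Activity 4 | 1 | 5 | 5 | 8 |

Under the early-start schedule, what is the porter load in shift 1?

4

At early start, shift 1 has: Activity 5, Activity 6.
Demand: 3 + 1 = 4.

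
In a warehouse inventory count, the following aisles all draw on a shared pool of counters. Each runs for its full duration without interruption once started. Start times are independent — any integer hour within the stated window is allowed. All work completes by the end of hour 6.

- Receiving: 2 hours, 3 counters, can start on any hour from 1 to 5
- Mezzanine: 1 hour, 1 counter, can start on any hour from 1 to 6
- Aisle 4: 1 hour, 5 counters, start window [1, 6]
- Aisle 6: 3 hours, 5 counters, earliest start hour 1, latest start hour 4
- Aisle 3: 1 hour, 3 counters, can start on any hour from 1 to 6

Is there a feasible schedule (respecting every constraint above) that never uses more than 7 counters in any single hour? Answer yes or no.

Schedule Receiving@1, Mezzanine@1, Aisle 4@3, Aisle 6@4, Aisle 3@2: h1:4  h2:6  h3:5  h4:5  h5:5  h6:5 — peak 6 ≤ 7.

yes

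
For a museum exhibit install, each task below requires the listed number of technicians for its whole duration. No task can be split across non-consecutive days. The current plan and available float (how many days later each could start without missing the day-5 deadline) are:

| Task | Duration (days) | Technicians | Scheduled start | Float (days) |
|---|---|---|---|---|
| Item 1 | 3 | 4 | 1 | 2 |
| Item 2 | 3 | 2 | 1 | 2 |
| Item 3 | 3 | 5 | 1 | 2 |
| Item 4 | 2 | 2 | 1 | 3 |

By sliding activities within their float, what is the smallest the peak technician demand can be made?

11

Early-start (Item 1@1, Item 2@1, Item 3@1, Item 4@1) gives peak 13: d1:13  d2:13  d3:11  d4:0  d5:0.
Shift Item 4→4.
Schedule Item 1@1, Item 2@1, Item 3@1, Item 4@4: d1:11  d2:11  d3:11  d4:2  d5:2 — peak 11.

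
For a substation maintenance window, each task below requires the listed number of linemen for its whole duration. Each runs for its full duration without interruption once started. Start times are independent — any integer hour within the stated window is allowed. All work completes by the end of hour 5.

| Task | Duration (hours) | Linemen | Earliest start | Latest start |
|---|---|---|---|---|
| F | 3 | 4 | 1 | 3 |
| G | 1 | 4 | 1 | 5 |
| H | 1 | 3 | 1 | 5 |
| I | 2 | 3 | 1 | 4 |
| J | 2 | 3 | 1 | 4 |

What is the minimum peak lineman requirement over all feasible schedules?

7

Early-start (F@1, G@1, H@1, I@1, J@1) gives peak 17: h1:17  h2:10  h3:4  h4:0  h5:0.
Shift G→4, I→2, J→4.
Schedule F@1, G@4, H@1, I@2, J@4: h1:7  h2:7  h3:7  h4:7  h5:3 — peak 7.
Total lineman-hours = 31 over 5 hours ⇒ peak ≥ ⌈31/5⌉ = 7, so 7 is optimal.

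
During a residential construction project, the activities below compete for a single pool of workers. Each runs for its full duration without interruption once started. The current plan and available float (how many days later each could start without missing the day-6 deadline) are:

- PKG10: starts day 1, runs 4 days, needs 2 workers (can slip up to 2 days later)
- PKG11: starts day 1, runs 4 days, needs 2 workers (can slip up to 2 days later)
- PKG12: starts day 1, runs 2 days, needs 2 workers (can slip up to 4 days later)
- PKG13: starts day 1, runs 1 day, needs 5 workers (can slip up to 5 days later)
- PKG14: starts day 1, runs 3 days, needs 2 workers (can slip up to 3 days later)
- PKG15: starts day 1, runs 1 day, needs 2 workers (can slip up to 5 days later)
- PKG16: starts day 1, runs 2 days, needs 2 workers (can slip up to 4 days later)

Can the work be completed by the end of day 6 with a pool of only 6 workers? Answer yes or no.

no

Total worker-days = 37; over 6 days the average is 37/6 > 6, so some day must exceed 6.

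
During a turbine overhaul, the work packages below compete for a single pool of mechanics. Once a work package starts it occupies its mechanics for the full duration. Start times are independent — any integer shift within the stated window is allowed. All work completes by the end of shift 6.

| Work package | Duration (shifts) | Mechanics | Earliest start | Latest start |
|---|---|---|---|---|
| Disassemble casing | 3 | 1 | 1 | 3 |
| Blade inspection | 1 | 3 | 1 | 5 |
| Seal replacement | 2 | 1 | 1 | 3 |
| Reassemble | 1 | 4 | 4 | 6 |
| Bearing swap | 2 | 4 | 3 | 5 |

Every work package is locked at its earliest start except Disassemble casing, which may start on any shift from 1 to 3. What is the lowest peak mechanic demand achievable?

8

Disassemble casing@1: s1:5  s2:2  s3:5  s4:8  s5:0  s6:0 → peak 8
Disassemble casing@2: s1:4  s2:2  s3:5  s4:9  s5:0  s6:0 → peak 9
Disassemble casing@3: s1:4  s2:1  s3:5  s4:9  s5:1  s6:0 → peak 9
Best is Disassemble casing@1, peak 8.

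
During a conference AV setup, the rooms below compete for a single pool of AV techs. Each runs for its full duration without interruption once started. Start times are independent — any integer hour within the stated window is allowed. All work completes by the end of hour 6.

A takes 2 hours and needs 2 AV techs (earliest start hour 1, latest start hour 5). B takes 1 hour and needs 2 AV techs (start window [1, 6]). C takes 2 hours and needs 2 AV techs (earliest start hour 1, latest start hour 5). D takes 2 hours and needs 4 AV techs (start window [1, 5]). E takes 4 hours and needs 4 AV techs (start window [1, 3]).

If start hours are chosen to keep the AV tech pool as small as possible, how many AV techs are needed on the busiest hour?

6

Early-start (A@1, B@1, C@1, D@1, E@1) gives peak 14: h1:14  h2:12  h3:4  h4:4  h5:0  h6:0.
Shift B→3, C→4, E→3.
Schedule A@1, B@3, C@4, D@1, E@3: h1:6  h2:6  h3:6  h4:6  h5:6  h6:4 — peak 6.
Total AV tech-hours = 34 over 6 hours ⇒ peak ≥ ⌈34/6⌉ = 6, so 6 is optimal.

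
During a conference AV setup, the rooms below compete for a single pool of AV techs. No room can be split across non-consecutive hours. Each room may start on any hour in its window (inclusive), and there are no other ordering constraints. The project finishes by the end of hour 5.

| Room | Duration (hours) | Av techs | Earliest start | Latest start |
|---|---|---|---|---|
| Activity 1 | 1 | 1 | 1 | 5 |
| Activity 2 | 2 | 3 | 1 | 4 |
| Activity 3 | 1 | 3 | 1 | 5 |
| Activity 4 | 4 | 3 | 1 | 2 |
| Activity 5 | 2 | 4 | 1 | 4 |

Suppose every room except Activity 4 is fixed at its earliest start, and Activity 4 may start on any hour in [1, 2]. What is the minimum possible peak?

11

Activity 4@1: h1:14  h2:10  h3:3  h4:3  h5:0 → peak 14
Activity 4@2: h1:11  h2:10  h3:3  h4:3  h5:3 → peak 11
Best is Activity 4@2, peak 11.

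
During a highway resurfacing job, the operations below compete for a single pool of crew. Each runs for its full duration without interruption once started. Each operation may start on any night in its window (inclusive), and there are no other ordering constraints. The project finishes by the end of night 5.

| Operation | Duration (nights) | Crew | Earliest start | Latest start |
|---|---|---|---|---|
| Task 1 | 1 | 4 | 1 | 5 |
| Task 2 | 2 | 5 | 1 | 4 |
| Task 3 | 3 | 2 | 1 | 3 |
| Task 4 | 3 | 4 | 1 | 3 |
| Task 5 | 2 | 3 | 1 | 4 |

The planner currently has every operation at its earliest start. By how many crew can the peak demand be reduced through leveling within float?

Early-start peak: n1:18  n2:14  n3:6  n4:0  n5:0 ⇒ 18.
Leveled (Task 1@1, Task 2@1, Task 3@2, Task 4@3, Task 5@3): n1:9  n2:7  n3:9  n4:9  n5:4 ⇒ 9.
Reduction 18 − 9 = 9.

9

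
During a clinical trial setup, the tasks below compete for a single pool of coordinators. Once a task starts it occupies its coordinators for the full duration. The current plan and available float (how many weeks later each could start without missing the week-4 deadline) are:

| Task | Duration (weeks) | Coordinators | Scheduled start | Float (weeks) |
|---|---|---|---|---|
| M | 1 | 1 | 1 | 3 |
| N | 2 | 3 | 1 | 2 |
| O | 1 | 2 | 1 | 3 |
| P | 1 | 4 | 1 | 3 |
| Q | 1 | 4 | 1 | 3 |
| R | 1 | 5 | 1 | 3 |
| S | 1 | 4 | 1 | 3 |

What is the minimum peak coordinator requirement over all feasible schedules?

7

Early-start (M@1, N@1, O@1, P@1, Q@1, R@1, S@1) gives peak 23: w1:23  w2:3  w3:0  w4:0.
Shift N→2, Q→2, R→4, S→3.
Schedule M@1, N@2, O@1, P@1, Q@2, R@4, S@3: w1:7  w2:7  w3:7  w4:5 — peak 7.
Total coordinator-weeks = 26 over 4 weeks ⇒ peak ≥ ⌈26/4⌉ = 7, so 7 is optimal.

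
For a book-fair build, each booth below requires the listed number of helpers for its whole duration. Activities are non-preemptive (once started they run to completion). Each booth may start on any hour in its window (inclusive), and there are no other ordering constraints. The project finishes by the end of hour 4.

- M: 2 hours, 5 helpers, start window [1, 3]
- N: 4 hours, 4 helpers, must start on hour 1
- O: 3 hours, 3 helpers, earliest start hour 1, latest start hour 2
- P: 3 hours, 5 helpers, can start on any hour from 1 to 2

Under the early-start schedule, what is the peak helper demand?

Early-start schedule: M@1, N@1, O@1, P@1.
Load per hour: hour 1: 17, hour 2: 17, hour 3: 12, hour 4: 4.
Peak is 17.

17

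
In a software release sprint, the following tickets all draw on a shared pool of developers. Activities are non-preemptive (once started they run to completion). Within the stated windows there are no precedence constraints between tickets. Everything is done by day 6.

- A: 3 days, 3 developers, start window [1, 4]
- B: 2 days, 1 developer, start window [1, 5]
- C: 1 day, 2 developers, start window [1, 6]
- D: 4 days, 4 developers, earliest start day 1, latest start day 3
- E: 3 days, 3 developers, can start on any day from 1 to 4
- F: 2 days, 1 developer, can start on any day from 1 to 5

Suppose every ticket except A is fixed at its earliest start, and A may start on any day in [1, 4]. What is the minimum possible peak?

A@1: d1:14  d2:12  d3:10  d4:4  d5:0  d6:0 → peak 14
A@2: d1:11  d2:12  d3:10  d4:7  d5:0  d6:0 → peak 12
A@3: d1:11  d2:9  d3:10  d4:7  d5:3  d6:0 → peak 11
A@4: d1:11  d2:9  d3:7  d4:7  d5:3  d6:3 → peak 11
Best is A@3, peak 11.

11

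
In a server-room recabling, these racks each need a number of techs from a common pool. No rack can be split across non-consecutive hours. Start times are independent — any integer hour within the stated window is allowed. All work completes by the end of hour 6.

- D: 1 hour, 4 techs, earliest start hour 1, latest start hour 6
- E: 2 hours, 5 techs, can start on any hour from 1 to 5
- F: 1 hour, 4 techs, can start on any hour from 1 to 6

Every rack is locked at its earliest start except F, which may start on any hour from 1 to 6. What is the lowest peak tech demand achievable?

9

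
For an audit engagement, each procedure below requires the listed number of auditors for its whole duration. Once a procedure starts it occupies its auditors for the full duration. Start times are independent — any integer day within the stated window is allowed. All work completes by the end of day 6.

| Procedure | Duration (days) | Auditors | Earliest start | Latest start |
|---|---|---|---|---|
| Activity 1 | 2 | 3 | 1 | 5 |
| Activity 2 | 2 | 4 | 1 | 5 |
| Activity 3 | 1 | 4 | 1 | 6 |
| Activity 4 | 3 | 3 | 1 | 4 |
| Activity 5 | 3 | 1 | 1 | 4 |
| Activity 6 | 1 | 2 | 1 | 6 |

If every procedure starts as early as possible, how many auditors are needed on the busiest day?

Early-start schedule: Activity 1@1, Activity 2@1, Activity 3@1, Activity 4@1, Activity 5@1, Activity 6@1.
Load per day: day 1: 17, day 2: 11, day 3: 4, day 4: 0, day 5: 0, day 6: 0.
Peak is 17.

17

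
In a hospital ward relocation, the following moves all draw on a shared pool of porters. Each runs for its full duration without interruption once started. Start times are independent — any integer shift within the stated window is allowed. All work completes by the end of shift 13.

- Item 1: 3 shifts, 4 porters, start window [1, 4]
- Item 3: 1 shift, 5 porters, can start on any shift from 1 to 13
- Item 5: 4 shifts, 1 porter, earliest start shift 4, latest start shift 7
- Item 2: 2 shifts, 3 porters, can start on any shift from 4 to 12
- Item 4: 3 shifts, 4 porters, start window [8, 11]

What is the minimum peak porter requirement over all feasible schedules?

Early-start (Item 1@1, Item 3@1, Item 5@4, Item 2@4, Item 4@8) gives peak 9: s1:9  s2:4  s3:4  s4:4  s5:4  s6:1  s7:1  s8:4  s9:4  s10:4  s11:0  s12:0  s13:0.
Shift Item 3→4, Item 5→5, Item 2→5.
Schedule Item 1@1, Item 3@4, Item 5@5, Item 2@5, Item 4@8: s1:4  s2:4  s3:4  s4:5  s5:4  s6:4  s7:1  s8:5  s9:4  s10:4  s11:0  s12:0  s13:0 — peak 5.

5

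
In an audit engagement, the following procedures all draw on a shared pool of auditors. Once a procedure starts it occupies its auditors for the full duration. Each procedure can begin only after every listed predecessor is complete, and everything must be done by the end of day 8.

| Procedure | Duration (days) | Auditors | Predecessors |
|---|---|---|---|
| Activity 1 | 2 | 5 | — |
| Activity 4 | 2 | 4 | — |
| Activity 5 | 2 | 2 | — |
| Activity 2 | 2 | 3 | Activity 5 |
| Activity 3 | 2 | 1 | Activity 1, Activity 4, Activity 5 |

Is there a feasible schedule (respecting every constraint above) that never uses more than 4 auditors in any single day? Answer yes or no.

The minimum achievable peak is 5; 4 < 5, so no feasible schedule stays within the cap.

no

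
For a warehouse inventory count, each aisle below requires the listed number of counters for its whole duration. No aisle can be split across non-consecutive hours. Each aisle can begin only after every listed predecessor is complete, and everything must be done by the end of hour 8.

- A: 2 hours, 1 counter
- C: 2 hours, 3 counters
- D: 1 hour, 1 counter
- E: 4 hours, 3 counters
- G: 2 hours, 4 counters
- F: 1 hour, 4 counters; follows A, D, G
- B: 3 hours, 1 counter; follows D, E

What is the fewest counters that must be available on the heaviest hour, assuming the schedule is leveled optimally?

Early-start (A@1, C@1, D@1, E@1, G@1, F@3, B@5) gives peak 12: h1:12  h2:11  h3:7  h4:3  h5:1  h6:1  h7:1  h8:0.
Shift C→3, G→5, F→7.
Schedule A@1, C@3, D@1, E@1, G@5, F@7, B@5: h1:5  h2:4  h3:6  h4:6  h5:5  h6:5  h7:5  h8:0 — peak 6.

6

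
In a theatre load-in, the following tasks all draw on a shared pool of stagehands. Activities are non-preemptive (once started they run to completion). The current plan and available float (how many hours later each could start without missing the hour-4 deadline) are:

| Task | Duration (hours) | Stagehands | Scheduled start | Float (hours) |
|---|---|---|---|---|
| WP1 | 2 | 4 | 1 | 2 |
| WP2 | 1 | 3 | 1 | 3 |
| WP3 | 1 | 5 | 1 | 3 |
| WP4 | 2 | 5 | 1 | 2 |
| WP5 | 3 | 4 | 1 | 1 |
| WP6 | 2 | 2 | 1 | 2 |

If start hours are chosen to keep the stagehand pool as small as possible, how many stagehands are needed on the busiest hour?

Early-start (WP1@1, WP2@1, WP3@1, WP4@1, WP5@1, WP6@1) gives peak 23: h1:23  h2:15  h3:4  h4:0.
Shift WP3→4, WP4→3, WP6→2.
Schedule WP1@1, WP2@1, WP3@4, WP4@3, WP5@1, WP6@2: h1:11  h2:10  h3:11  h4:10 — peak 11.
Total stagehand-hours = 42 over 4 hours ⇒ peak ≥ ⌈42/4⌉ = 11, so 11 is optimal.

11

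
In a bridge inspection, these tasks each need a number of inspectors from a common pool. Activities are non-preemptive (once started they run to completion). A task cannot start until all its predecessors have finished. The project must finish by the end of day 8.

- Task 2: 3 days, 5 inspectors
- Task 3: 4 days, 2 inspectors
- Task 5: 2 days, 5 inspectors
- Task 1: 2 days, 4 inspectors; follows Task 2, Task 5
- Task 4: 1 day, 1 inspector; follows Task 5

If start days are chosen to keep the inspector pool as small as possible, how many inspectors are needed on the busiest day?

7

Early-start (Task 2@1, Task 3@1, Task 5@1, Task 1@4, Task 4@3) gives peak 12: d1:12  d2:12  d3:8  d4:6  d5:4  d6:0  d7:0  d8:0.
Shift Task 5→4, Task 1→6, Task 4→6.
Schedule Task 2@1, Task 3@1, Task 5@4, Task 1@6, Task 4@6: d1:7  d2:7  d3:7  d4:7  d5:5  d6:5  d7:4  d8:0 — peak 7.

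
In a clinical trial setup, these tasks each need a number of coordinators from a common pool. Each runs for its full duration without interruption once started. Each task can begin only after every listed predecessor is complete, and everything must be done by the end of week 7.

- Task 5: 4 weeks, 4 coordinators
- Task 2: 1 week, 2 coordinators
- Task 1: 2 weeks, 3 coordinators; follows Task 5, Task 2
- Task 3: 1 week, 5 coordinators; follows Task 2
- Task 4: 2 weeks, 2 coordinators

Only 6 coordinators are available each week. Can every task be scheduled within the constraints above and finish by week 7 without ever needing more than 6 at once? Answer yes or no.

Schedule Task 5@1, Task 2@1, Task 1@5, Task 3@7, Task 4@2: w1:6  w2:6  w3:6  w4:4  w5:3  w6:3  w7:5 — peak 6 ≤ 6.

yes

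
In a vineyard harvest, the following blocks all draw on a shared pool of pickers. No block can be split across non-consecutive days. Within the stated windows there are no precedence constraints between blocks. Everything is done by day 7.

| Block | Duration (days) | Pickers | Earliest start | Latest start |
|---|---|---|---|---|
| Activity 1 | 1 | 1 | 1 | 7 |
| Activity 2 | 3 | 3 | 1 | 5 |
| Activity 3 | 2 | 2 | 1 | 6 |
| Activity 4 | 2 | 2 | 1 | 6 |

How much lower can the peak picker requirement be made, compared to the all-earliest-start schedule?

Early-start peak: d1:8  d2:7  d3:3  d4:0  d5:0  d6:0  d7:0 ⇒ 8.
Leveled (Activity 1@1, Activity 2@3, Activity 3@1, Activity 4@6): d1:3  d2:2  d3:3  d4:3  d5:3  d6:2  d7:2 ⇒ 3.
Reduction 8 − 3 = 5.

5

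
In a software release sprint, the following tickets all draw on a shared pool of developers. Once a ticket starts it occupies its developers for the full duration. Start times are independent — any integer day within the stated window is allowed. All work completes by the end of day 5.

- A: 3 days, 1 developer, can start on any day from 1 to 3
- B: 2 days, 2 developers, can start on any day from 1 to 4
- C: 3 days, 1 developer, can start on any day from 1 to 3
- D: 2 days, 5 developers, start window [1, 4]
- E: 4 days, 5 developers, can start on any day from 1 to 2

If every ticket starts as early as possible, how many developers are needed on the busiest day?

Early-start schedule: A@1, B@1, C@1, D@1, E@1.
Load per day: day 1: 14, day 2: 14, day 3: 7, day 4: 5, day 5: 0.
Peak is 14.

14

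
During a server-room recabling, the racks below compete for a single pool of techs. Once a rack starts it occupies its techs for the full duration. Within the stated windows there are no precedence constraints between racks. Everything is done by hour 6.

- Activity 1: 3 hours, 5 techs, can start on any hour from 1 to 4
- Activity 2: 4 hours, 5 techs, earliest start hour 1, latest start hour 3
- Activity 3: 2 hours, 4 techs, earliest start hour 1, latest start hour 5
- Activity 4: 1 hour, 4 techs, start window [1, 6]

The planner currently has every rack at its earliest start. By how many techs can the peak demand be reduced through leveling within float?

8

Early-start peak: h1:18  h2:14  h3:10  h4:5  h5:0  h6:0 ⇒ 18.
Leveled (Activity 1@1, Activity 2@1, Activity 3@4, Activity 4@5): h1:10  h2:10  h3:10  h4:9  h5:8  h6:0 ⇒ 10.
Reduction 18 − 10 = 8.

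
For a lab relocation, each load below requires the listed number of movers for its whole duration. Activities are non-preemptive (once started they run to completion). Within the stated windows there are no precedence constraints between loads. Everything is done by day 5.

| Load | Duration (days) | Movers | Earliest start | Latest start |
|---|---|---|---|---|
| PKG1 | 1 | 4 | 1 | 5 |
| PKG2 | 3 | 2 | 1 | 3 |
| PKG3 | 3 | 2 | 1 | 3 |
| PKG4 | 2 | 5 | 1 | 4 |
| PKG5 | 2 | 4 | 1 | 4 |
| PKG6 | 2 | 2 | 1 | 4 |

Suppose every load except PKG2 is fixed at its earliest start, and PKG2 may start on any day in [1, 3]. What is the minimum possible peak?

PKG2@1: d1:19  d2:15  d3:4  d4:0  d5:0 → peak 19
PKG2@2: d1:17  d2:15  d3:4  d4:2  d5:0 → peak 17
PKG2@3: d1:17  d2:13  d3:4  d4:2  d5:2 → peak 17
Best is PKG2@2, peak 17.

17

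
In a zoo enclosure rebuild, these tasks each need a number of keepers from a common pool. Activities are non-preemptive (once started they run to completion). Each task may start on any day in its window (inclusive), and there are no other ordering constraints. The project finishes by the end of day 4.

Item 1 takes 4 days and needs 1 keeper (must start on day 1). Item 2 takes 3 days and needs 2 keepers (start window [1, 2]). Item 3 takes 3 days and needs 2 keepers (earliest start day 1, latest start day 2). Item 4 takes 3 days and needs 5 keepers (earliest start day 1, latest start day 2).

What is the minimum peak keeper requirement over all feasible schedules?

Schedule Item 1@1, Item 2@1, Item 3@1, Item 4@1: d1:10  d2:10  d3:10  d4:1 — peak 10.
No arrangement of the 8 feasible schedules does better.

10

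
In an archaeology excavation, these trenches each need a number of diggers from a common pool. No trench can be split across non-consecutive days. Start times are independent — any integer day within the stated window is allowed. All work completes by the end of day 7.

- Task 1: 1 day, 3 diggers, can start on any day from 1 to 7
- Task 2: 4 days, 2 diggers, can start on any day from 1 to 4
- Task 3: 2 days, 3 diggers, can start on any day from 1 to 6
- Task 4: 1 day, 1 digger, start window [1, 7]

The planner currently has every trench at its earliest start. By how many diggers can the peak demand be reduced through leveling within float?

6

Early-start peak: d1:9  d2:5  d3:2  d4:2  d5:0  d6:0  d7:0 ⇒ 9.
Leveled (Task 1@1, Task 2@2, Task 3@6, Task 4@2): d1:3  d2:3  d3:2  d4:2  d5:2  d6:3  d7:3 ⇒ 3.
Reduction 9 − 3 = 6.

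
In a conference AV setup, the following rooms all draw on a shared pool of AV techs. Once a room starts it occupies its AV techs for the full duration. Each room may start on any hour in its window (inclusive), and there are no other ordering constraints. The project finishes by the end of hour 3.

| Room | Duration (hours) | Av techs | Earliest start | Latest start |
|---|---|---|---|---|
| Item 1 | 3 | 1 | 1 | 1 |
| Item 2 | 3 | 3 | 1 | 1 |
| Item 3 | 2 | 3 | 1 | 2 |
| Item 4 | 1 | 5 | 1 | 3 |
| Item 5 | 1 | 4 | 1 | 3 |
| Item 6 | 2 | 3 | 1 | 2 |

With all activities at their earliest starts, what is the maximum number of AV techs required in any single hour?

19

Early-start schedule: Item 1@1, Item 2@1, Item 3@1, Item 4@1, Item 5@1, Item 6@1.
Load per hour: hour 1: 19, hour 2: 10, hour 3: 4.
Peak is 19.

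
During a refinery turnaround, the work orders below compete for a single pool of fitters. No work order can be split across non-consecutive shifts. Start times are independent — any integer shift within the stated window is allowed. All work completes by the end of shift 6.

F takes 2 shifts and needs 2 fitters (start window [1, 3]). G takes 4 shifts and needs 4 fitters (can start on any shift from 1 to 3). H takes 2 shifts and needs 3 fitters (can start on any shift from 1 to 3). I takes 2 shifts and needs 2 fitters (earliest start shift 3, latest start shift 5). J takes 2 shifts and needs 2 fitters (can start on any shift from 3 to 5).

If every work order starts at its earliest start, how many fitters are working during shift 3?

8

At early start, shift 3 has: G, I, J.
Demand: 4 + 2 + 2 = 8.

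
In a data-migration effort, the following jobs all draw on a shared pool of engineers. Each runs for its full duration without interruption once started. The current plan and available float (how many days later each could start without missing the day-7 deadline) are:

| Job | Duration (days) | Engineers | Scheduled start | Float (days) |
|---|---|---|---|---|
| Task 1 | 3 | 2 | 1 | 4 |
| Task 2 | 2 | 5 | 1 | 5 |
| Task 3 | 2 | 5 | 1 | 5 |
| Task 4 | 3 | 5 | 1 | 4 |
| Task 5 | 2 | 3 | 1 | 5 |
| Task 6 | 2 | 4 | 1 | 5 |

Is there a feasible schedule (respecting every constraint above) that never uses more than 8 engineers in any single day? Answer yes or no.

The minimum achievable peak is 9; 8 < 9, so no feasible schedule stays within the cap.

no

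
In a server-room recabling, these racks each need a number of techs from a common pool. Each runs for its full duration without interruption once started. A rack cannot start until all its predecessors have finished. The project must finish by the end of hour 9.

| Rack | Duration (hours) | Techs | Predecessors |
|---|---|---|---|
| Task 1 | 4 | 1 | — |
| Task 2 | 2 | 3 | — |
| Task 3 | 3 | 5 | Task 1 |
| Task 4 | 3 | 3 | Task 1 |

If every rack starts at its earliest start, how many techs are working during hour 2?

4

At early start, hour 2 has: Task 1, Task 2.
Demand: 1 + 3 = 4.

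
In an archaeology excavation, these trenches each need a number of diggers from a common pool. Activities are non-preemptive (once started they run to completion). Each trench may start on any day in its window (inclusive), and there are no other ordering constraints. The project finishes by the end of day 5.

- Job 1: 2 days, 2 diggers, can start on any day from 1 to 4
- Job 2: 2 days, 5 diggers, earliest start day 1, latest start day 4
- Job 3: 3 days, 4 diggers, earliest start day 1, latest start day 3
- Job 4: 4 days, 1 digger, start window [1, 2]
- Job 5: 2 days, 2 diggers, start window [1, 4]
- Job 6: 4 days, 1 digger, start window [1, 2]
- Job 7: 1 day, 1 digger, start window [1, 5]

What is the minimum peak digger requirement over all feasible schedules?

9

Early-start (Job 1@1, Job 2@1, Job 3@1, Job 4@1, Job 5@1, Job 6@1, Job 7@1) gives peak 16: d1:16  d2:15  d3:6  d4:2  d5:0.
Shift Job 3→3, Job 5→3, Job 7→3.
Schedule Job 1@1, Job 2@1, Job 3@3, Job 4@1, Job 5@3, Job 6@1, Job 7@3: d1:9  d2:9  d3:9  d4:8  d5:4 — peak 9.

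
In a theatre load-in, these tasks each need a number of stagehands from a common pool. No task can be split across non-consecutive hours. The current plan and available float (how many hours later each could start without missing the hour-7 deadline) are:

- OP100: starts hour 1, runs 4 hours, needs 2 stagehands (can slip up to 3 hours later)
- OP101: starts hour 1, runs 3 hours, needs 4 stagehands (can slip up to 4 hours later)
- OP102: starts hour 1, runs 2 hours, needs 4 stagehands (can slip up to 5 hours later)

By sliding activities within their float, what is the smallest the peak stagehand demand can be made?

6

Early-start (OP100@1, OP101@1, OP102@1) gives peak 10: h1:10  h2:10  h3:6  h4:2  h5:0  h6:0  h7:0.
Shift OP102→4.
Schedule OP100@1, OP101@1, OP102@4: h1:6  h2:6  h3:6  h4:6  h5:4  h6:0  h7:0 — peak 6.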